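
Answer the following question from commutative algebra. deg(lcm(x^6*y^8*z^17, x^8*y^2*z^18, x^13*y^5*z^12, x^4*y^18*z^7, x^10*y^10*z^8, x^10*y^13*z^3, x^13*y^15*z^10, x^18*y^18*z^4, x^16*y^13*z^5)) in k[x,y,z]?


lcm = componentwise max:
x: max(6,8,13,4,10,10,13,18,16)=18
y: max(8,2,5,18,10,13,15,18,13)=18
z: max(17,18,12,7,8,3,10,4,5)=18
Total=18+18+18=54


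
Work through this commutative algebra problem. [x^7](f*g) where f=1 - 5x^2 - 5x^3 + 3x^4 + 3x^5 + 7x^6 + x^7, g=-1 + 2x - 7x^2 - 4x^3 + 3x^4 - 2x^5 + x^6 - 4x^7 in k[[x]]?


[x^7] = sum a_i*b_j, i+j=7
  1*-4=-4
  -5*-2=10
  -5*3=-15
  3*-4=-12
  3*-7=-21
  7*2=14
  1*-1=-1
Sum=-29


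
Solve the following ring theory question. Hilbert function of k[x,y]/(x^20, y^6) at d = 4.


k[x,y], I = (x^20, y^6), d = 4
Need i < 20 and d-i < 6.
Range: 0 <= i <= 4.
H(4) = 5


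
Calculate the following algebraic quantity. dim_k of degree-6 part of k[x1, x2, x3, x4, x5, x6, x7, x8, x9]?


C(d+n-1,n-1)=C(14,8)=3003


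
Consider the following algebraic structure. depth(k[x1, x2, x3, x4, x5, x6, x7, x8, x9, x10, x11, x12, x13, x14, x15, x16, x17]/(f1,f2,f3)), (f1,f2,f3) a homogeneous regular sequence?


depth(R)=17
depth(R/I)=17-3=14


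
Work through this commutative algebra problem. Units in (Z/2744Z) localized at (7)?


Local ring = Z/343Z.
phi(343) = 7^2*(7-1) = 294


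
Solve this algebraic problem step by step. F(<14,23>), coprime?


gcd(14,23)=1 => F=ab-a-b=14*23-14-23=322-37=285


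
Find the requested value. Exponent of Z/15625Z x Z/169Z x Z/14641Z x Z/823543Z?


Exponent = lcm of the cyclic orders; pairwise coprime => product.
5^6*13^2*11^4*7^7=15625*169*14641*823543=31839317619484375


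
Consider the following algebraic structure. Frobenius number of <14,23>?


gcd(14,23)=1 => F=ab-a-b=14*23-14-23=322-37=285


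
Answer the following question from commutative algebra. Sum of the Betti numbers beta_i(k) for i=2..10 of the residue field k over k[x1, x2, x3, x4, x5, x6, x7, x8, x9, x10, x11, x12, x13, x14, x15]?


Koszul resolution: beta_i(k)=C(n,i), n=15
C(15,2)=105, C(15,3)=455, C(15,4)=1365, C(15,5)=3003, C(15,6)=5005, C(15,7)=6435, C(15,8)=6435, C(15,9)=5005, C(15,10)=3003
Sum=30811


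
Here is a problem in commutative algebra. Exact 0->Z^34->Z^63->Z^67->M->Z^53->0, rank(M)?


Alt sum=0:
(-1)^0*34 + (-1)^1*63 + (-1)^2*67 + (-1)^3*? + (-1)^4*53=0
rank(M)=91


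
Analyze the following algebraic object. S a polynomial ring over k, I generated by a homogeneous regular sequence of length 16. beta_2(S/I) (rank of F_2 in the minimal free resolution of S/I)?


Regular sequence => Koszul complex is the minimal free resolution.
Syz_1 minimally generated by Koszul relations f_i*e_j - f_j*e_i (i<j): mu(Syz_1) = beta_2 = C(m,2) = m(m-1)/2
m=16
16*15/2 = 120


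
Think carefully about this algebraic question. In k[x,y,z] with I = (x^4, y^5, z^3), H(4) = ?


Need i<4, j<5, k<3 with i+j+k=4.
For each i, j ranges over max(0,4-i-2)..min(4,4-i):
  i=0: j in [2,4] -> 3
  i=1: j in [1,3] -> 3
  i=2: j in [0,2] -> 3
  i=3: j in [0,1] -> 2
H(4) = 3+3+3+2 = 11


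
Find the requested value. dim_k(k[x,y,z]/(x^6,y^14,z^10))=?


Basis: x^iy^jz^k, i<6,j<14,k<10
6*14*10=840


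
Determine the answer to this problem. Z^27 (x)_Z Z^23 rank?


rank(M(x)N) = rank(M)*rank(N)
27*23 = 621


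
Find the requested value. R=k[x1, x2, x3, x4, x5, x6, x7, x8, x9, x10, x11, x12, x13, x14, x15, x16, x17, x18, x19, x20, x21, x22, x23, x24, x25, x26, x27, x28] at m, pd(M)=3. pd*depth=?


pd+depth=28
depth=28-3=25
pd*depth=3*25=75


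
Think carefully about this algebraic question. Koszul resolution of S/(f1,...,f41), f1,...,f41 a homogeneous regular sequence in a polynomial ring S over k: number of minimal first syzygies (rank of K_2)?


Regular sequence => Koszul complex is the minimal free resolution.
Syz_1 minimally generated by Koszul relations f_i*e_j - f_j*e_i (i<j): mu(Syz_1) = beta_2 = C(m,2) = m(m-1)/2
m=41
41*40/2 = 820


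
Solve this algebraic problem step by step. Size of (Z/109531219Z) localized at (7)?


7-primary part: 109531219=7^8*19
Size=7^8=5764801


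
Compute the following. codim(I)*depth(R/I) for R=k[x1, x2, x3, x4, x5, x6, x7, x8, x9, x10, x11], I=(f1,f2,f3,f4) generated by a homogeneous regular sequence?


codim=4, depth=dim(R/I)=11-4=7
Product=4*7=28


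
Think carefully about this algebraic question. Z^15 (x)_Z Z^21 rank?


rank(M(x)N) = rank(M)*rank(N)
15*21 = 315


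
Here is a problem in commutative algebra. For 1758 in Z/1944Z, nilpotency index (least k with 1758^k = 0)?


1758^k mod 1944:
k=1: 1758
k=2: 1548
k=3: 1728
k=4: 1296
k=5: 0
First zero at k = 5


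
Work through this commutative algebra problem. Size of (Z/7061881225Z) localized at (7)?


7-primary part: 7061881225=7^10*25
Size=7^10=282475249


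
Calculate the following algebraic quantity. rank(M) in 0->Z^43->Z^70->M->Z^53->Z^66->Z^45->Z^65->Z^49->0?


Alt sum=0:
(-1)^0*43 + (-1)^1*70 + (-1)^2*? + (-1)^3*53 + (-1)^4*66 + (-1)^5*45 + (-1)^6*65 + (-1)^7*49=0
rank(M)=43


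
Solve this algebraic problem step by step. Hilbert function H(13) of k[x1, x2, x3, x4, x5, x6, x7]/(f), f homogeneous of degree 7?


C(19,6)-C(12,6)=27132-924=26208


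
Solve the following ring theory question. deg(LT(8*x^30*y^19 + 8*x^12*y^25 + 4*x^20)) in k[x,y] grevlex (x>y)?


LT: 8*x^30*y^19
deg_x=30, deg_y=19
Total=30+19=49


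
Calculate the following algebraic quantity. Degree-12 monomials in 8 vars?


C(d+n-1,n-1)=C(19,7)=50388


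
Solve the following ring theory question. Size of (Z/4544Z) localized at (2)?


2-primary part: 4544=2^6*71
Size=2^6=64


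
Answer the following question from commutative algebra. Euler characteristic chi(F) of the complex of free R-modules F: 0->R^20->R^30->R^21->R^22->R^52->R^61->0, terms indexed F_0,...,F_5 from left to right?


chi = sum (-1)^i * rank:
(-1)^0*20=20
(-1)^1*30=-30
(-1)^2*21=21
(-1)^3*22=-22
(-1)^4*52=52
(-1)^5*61=-61
chi=-20


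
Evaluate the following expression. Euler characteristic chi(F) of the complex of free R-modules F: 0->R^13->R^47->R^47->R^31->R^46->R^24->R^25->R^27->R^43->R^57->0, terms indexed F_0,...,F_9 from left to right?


chi = sum (-1)^i * rank:
(-1)^0*13=13
(-1)^1*47=-47
(-1)^2*47=47
(-1)^3*31=-31
(-1)^4*46=46
(-1)^5*24=-24
(-1)^6*25=25
(-1)^7*27=-27
(-1)^8*43=43
(-1)^9*57=-57
chi=-12


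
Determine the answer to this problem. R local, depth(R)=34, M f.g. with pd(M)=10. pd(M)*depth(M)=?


pd+depth=34
depth=34-10=24
pd*depth=10*24=240


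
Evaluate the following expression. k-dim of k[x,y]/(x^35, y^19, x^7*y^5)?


k[x,y]/I, I = (x^35, y^19, x^7*y^5)
Rect: 35x19=665. Corner: (35-7)x(19-5)=392.
dim = 665-392 = 273


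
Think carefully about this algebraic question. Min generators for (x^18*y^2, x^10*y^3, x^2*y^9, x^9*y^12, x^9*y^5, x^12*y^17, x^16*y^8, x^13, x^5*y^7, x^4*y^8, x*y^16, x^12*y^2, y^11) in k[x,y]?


Remove redundant (divisible by others).
x^12*y^17 redundant.
x*y^16 redundant.
x^9*y^12 redundant.
x^18*y^2 redundant.
x^16*y^8 redundant.
Min: x^13, x^12*y^2, x^10*y^3, x^9*y^5, x^5*y^7, x^4*y^8, x^2*y^9, y^11
Count=8


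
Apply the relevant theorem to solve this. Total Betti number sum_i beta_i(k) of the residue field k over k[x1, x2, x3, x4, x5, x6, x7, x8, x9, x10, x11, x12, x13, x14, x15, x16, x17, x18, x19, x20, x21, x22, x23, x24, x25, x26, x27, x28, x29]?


Koszul resolution: beta_i(k)=C(n,i), n=29
sum_i C(29,i) = 2^29 = 536870912


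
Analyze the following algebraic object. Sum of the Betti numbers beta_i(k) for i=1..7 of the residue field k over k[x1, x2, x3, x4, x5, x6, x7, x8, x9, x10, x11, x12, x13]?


Koszul resolution: beta_i(k)=C(n,i), n=13
C(13,1)=13, C(13,2)=78, C(13,3)=286, C(13,4)=715, C(13,5)=1287, C(13,6)=1716, C(13,7)=1716
Sum=5811


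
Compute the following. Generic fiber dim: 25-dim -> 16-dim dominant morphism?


dim(fiber)=dim(X)-dim(Y)=25-16=9


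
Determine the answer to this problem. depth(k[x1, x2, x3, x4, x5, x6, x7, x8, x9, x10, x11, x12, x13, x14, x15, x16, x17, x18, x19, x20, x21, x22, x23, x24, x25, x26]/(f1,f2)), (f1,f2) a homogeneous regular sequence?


depth(R)=26
depth(R/I)=26-2=24


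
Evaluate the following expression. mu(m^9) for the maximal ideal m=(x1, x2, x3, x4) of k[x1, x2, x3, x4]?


Graded Nakayama: mu(m^d) = dim_k (m^d/m^(d+1)) = #degree-9 monomials in 4 vars
C(n+d-1,d)=C(12,9)=220


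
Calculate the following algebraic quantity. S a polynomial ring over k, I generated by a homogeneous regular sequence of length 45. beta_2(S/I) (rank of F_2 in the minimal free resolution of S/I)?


Regular sequence => Koszul complex is the minimal free resolution.
Syz_1 minimally generated by Koszul relations f_i*e_j - f_j*e_i (i<j): mu(Syz_1) = beta_2 = C(m,2) = m(m-1)/2
m=45
45*44/2 = 990


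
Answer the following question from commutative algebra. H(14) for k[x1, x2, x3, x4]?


C(d+n-1,n-1)=C(17,3)=680


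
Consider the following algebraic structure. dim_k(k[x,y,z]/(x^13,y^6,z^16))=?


Basis: x^iy^jz^k, i<13,j<6,k<16
13*6*16=1248


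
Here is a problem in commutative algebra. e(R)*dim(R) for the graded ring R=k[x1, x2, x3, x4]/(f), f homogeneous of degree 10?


e(R)=deg(f)=10, dim(R)=4-1=3
e*dim=10*3=30


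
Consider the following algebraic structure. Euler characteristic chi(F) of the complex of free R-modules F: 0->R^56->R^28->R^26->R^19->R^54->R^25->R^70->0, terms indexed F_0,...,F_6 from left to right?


chi = sum (-1)^i * rank:
(-1)^0*56=56
(-1)^1*28=-28
(-1)^2*26=26
(-1)^3*19=-19
(-1)^4*54=54
(-1)^5*25=-25
(-1)^6*70=70
chi=134


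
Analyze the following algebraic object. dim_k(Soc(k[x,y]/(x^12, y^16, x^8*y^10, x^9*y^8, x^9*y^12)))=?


Socle = ann(m) = span of standard monomials u with x*u, y*u in I (staircase corners).
Redundant generators: x^9*y^12
Minimal generators: x^12, x^9*y^8, x^8*y^10, y^16
Corners: x^7y^15, x^8y^9, x^11y^7
Socle dim=3


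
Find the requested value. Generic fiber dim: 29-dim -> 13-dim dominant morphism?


dim(fiber)=dim(X)-dim(Y)=29-13=16


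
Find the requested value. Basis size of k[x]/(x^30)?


Basis: 1,x,...,x^29
dim=30


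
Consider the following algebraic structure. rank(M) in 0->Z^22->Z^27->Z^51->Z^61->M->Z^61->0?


Alt sum=0:
(-1)^0*22 + (-1)^1*27 + (-1)^2*51 + (-1)^3*61 + (-1)^4*? + (-1)^5*61=0
rank(M)=76


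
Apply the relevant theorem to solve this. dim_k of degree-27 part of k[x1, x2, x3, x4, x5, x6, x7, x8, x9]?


C(d+n-1,n-1)=C(35,8)=23535820


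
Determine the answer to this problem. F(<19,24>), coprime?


gcd(19,24)=1 => F=ab-a-b=19*24-19-24=456-43=413


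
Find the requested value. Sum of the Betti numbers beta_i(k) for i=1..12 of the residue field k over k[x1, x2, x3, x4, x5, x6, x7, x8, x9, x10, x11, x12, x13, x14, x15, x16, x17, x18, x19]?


Koszul resolution: beta_i(k)=C(n,i), n=19
C(19,1)=19, C(19,2)=171, C(19,3)=969, C(19,4)=3876, C(19,5)=11628, C(19,6)=27132, C(19,7)=50388, C(19,8)=75582, C(19,9)=92378, C(19,10)=92378, C(19,11)=75582, C(19,12)=50388
Sum=480491


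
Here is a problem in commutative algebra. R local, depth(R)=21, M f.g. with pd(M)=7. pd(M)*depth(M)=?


pd+depth=21
depth=21-7=14
pd*depth=7*14=98


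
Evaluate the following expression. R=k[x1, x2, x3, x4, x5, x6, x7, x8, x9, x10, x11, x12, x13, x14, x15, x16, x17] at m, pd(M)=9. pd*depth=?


pd+depth=17
depth=17-9=8
pd*depth=9*8=72


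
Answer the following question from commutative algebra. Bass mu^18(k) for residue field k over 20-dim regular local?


C(n,i)=C(20,18)=190


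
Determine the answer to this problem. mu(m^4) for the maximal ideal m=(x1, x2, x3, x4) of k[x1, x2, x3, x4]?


Graded Nakayama: mu(m^d) = dim_k (m^d/m^(d+1)) = #degree-4 monomials in 4 vars
C(n+d-1,d)=C(7,4)=35


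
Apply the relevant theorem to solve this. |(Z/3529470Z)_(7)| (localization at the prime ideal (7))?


7-primary part: 3529470=7^6*30
Size=7^6=117649


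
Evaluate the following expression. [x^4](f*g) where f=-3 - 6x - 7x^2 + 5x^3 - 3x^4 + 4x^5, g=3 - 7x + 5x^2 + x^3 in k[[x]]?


[x^4] = sum a_i*b_j, i+j=4
  -6*1=-6
  -7*5=-35
  5*-7=-35
  -3*3=-9
Sum=-85


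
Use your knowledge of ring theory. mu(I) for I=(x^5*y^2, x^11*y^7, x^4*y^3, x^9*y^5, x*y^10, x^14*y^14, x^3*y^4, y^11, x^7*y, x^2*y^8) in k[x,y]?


Remove redundant (divisible by others).
x^14*y^14 redundant.
x^11*y^7 redundant.
x^9*y^5 redundant.
Min: x^7*y, x^5*y^2, x^4*y^3, x^3*y^4, x^2*y^8, x*y^10, y^11
Count=7


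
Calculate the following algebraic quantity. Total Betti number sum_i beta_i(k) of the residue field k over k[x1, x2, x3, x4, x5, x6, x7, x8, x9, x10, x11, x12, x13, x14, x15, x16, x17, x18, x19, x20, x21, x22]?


Koszul resolution: beta_i(k)=C(n,i), n=22
sum_i C(22,i) = 2^22 = 4194304


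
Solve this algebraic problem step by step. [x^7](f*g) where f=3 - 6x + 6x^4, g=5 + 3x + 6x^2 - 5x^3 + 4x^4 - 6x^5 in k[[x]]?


[x^7] = sum a_i*b_j, i+j=7
  6*-5=-30
Sum=-30


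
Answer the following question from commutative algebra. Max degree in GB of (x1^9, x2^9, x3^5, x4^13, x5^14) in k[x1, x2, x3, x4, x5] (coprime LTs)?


Pure powers, coprime LTs => already GB.
Degrees: 9, 9, 5, 13, 14
Max=14


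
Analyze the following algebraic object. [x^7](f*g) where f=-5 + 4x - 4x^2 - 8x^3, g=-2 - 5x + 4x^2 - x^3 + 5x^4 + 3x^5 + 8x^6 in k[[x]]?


[x^7] = sum a_i*b_j, i+j=7
  4*8=32
  -4*3=-12
  -8*5=-40
Sum=-20


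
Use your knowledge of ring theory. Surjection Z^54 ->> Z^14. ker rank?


rank(ker) = 54-14 = 40


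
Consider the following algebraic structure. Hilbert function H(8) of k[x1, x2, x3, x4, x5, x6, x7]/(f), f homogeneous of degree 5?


C(14,6)-C(9,6)=3003-84=2919


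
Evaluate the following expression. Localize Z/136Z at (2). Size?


2-primary part: 136=2^3*17
Size=2^3=8


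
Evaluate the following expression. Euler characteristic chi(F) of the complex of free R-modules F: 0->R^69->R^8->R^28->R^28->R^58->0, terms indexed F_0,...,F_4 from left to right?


chi = sum (-1)^i * rank:
(-1)^0*69=69
(-1)^1*8=-8
(-1)^2*28=28
(-1)^3*28=-28
(-1)^4*58=58
chi=119


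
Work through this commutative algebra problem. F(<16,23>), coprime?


gcd(16,23)=1 => F=ab-a-b=16*23-16-23=368-39=329


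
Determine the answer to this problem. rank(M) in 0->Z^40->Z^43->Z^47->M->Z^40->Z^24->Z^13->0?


Alt sum=0:
(-1)^0*40 + (-1)^1*43 + (-1)^2*47 + (-1)^3*? + (-1)^4*40 + (-1)^5*24 + (-1)^6*13=0
rank(M)=73


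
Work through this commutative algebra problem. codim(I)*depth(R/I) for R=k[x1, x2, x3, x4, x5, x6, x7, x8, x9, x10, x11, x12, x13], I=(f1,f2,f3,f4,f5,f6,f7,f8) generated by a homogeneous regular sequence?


codim=8, depth=dim(R/I)=13-8=5
Product=8*5=40


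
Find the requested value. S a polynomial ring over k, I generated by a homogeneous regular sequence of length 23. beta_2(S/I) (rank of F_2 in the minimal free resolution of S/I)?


Regular sequence => Koszul complex is the minimal free resolution.
Syz_1 minimally generated by Koszul relations f_i*e_j - f_j*e_i (i<j): mu(Syz_1) = beta_2 = C(m,2) = m(m-1)/2
m=23
23*22/2 = 253


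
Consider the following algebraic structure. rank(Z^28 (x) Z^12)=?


rank(M(x)N) = rank(M)*rank(N)
28*12 = 336


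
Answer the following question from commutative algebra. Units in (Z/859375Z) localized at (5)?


Local ring = Z/78125Z.
phi(78125) = 5^6*(5-1) = 62500


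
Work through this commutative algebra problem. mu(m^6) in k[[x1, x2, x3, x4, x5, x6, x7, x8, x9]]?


C(n+d-1,d)=C(14,6)=3003


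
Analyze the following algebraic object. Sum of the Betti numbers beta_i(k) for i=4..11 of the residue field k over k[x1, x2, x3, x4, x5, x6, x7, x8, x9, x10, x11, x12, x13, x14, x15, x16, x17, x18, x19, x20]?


Koszul resolution: beta_i(k)=C(n,i), n=20
C(20,4)=4845, C(20,5)=15504, C(20,6)=38760, C(20,7)=77520, C(20,8)=125970, C(20,9)=167960, C(20,10)=184756, C(20,11)=167960
Sum=783275


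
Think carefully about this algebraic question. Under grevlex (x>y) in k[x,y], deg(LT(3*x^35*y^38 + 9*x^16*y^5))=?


LT: 3*x^35*y^38
deg_x=35, deg_y=38
Total=35+38=73


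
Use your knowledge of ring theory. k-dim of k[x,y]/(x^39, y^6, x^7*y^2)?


k[x,y]/I, I = (x^39, y^6, x^7*y^2)
Rect: 39x6=234. Corner: (39-7)x(6-2)=128.
dim = 234-128 = 106


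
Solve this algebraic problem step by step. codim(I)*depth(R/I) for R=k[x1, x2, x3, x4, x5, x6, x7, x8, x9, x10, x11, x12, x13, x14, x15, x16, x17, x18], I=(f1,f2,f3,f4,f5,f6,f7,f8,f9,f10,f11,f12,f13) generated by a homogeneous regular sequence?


codim=13, depth=dim(R/I)=18-13=5
Product=13*5=65


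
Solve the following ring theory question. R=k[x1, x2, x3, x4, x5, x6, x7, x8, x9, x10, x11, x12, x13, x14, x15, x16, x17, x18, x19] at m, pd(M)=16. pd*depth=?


pd+depth=19
depth=19-16=3
pd*depth=16*3=48


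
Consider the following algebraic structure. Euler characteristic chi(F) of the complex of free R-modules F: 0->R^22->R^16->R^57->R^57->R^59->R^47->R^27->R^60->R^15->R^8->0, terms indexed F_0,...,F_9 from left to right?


chi = sum (-1)^i * rank:
(-1)^0*22=22
(-1)^1*16=-16
(-1)^2*57=57
(-1)^3*57=-57
(-1)^4*59=59
(-1)^5*47=-47
(-1)^6*27=27
(-1)^7*60=-60
(-1)^8*15=15
(-1)^9*8=-8
chi=-8


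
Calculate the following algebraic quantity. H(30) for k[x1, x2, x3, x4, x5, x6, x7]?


C(d+n-1,n-1)=C(36,6)=1947792


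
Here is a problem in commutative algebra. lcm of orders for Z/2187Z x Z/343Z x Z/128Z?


Exponent = lcm of the cyclic orders; pairwise coprime => product.
3^7*7^3*2^7=2187*343*128=96018048


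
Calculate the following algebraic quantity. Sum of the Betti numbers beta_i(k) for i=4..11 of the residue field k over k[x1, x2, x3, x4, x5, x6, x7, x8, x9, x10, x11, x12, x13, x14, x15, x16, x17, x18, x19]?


Koszul resolution: beta_i(k)=C(n,i), n=19
C(19,4)=3876, C(19,5)=11628, C(19,6)=27132, C(19,7)=50388, C(19,8)=75582, C(19,9)=92378, C(19,10)=92378, C(19,11)=75582
Sum=428944


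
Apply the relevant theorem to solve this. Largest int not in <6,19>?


gcd(6,19)=1 => F=ab-a-b=6*19-6-19=114-25=89


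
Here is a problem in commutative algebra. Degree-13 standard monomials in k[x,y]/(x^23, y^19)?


k[x,y], I = (x^23, y^19), d = 13
Need i < 23 and d-i < 19.
Range: 0 <= i <= 13.
H(13) = 14


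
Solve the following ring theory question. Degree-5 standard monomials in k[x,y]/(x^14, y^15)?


k[x,y], I = (x^14, y^15), d = 5
Need i < 14 and d-i < 15.
Range: 0 <= i <= 5.
H(5) = 6


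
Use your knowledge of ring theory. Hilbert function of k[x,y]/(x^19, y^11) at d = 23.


k[x,y], I = (x^19, y^11), d = 23
Need i < 19 and d-i < 11.
Range: 13 <= i <= 18.
H(23) = 6


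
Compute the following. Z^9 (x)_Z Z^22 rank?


rank(M(x)N) = rank(M)*rank(N)
9*22 = 198


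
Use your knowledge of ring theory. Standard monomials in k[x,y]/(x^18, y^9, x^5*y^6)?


k[x,y]/I, I = (x^18, y^9, x^5*y^6)
Rect: 18x9=162. Corner: (18-5)x(9-6)=39.
dim = 162-39 = 123


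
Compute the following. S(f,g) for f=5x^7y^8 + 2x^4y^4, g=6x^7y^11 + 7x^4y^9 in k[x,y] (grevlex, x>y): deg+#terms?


LT(f)=5x^7y^8, LT(g)=6x^7y^11
lcm(LM)=x^7y^11
S(f,g) (scaled by 30 to clear denominators) = 6y^3*f - 5*g = -35x^4y^9 + 12x^4y^7
2 terms, deg 13.
13+2=15


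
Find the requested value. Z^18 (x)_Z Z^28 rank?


rank(M(x)N) = rank(M)*rank(N)
18*28 = 504


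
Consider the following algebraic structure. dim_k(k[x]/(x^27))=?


Basis: 1,x,...,x^26
dim=27


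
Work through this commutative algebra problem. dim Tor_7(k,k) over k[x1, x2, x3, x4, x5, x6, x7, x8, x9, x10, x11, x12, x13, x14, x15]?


Koszul: C(n,i)=C(15,7)=6435


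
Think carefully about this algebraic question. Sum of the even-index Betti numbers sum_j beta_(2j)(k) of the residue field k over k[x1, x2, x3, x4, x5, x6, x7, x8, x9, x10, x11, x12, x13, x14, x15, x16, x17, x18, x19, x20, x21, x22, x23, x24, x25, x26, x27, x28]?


Koszul resolution: beta_i(k)=C(n,i), n=28
sum_even C(28,i) = 2^(n-1) = 2^27 = 134217728


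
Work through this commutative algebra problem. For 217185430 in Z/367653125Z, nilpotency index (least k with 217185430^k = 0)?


217185430^k mod 367653125:
k=1: 217185430
k=2: 367259900
k=3: 139000750
k=4: 211588125
k=5: 52521875
k=6: 0
First zero at k = 6


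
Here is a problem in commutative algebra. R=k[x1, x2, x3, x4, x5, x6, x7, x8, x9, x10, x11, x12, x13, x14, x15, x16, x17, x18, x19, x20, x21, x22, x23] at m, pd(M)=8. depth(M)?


pd+depth=depth(R)=23
depth=23-8=15


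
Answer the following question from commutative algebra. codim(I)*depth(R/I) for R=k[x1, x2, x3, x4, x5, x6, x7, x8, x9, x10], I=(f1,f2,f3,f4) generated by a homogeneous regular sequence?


codim=4, depth=dim(R/I)=10-4=6
Product=4*6=24


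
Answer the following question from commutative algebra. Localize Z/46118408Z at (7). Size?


7-primary part: 46118408=7^8*8
Size=7^8=5764801


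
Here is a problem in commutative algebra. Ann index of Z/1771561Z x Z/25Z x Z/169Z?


Exponent = lcm of the cyclic orders; pairwise coprime => product.
11^6*5^2*13^2=1771561*25*169=7484845225


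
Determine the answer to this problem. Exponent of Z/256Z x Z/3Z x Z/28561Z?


Exponent = lcm of the cyclic orders; pairwise coprime => product.
2^8*3^1*13^4=256*3*28561=21934848


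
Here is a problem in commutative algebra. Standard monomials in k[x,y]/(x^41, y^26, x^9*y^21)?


k[x,y]/I, I = (x^41, y^26, x^9*y^21)
Rect: 41x26=1066. Corner: (41-9)x(26-21)=160.
dim = 1066-160 = 906


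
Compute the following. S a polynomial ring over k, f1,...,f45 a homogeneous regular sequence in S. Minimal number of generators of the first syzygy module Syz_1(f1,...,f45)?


Regular sequence => Koszul complex is the minimal free resolution.
Syz_1 minimally generated by Koszul relations f_i*e_j - f_j*e_i (i<j): mu(Syz_1) = beta_2 = C(m,2) = m(m-1)/2
m=45
45*44/2 = 990


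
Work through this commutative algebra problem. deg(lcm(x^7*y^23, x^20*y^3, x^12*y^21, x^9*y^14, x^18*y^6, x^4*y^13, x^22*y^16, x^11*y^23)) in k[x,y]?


lcm = componentwise max:
x: max(7,20,12,9,18,4,22,11)=22
y: max(23,3,21,14,6,13,16,23)=23
Total=22+23=45


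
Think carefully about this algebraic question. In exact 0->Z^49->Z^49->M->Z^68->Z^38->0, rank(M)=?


Alt sum=0:
(-1)^0*49 + (-1)^1*49 + (-1)^2*? + (-1)^3*68 + (-1)^4*38=0
rank(M)=30


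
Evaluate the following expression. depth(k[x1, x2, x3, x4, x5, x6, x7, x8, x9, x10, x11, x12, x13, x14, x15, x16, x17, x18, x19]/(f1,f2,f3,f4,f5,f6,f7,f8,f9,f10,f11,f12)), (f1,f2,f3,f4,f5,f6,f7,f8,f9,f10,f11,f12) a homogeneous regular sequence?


depth(R)=19
depth(R/I)=19-12=7


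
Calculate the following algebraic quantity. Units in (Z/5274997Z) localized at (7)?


Local ring = Z/2401Z.
phi(2401) = 7^3*(7-1) = 2058


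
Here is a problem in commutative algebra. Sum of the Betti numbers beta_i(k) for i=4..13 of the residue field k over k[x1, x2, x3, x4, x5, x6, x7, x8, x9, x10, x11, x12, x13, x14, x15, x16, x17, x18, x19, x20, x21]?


Koszul resolution: beta_i(k)=C(n,i), n=21
C(21,4)=5985, C(21,5)=20349, C(21,6)=54264, C(21,7)=116280, C(21,8)=203490, C(21,9)=293930, C(21,10)=352716, C(21,11)=352716, C(21,12)=293930, C(21,13)=203490
Sum=1897150


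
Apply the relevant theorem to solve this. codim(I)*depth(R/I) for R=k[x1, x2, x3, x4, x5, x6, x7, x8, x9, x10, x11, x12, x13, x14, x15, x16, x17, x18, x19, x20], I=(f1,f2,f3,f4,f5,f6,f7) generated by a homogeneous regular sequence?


codim=7, depth=dim(R/I)=20-7=13
Product=7*13=91


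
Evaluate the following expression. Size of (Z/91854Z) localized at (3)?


3-primary part: 91854=3^8*14
Size=3^8=6561


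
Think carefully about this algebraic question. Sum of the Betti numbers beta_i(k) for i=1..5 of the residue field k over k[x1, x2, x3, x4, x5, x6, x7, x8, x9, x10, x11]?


Koszul resolution: beta_i(k)=C(n,i), n=11
C(11,1)=11, C(11,2)=55, C(11,3)=165, C(11,4)=330, C(11,5)=462
Sum=1023


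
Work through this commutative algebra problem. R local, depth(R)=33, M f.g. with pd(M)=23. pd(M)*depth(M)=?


pd+depth=33
depth=33-23=10
pd*depth=23*10=230


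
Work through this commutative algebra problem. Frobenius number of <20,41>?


gcd(20,41)=1 => F=ab-a-b=20*41-20-41=820-61=759


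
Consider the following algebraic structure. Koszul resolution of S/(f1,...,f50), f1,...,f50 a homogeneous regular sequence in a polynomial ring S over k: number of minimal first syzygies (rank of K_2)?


Regular sequence => Koszul complex is the minimal free resolution.
Syz_1 minimally generated by Koszul relations f_i*e_j - f_j*e_i (i<j): mu(Syz_1) = beta_2 = C(m,2) = m(m-1)/2
m=50
50*49/2 = 1225


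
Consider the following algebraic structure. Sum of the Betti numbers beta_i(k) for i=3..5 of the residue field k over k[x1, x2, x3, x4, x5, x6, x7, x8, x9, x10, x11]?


Koszul resolution: beta_i(k)=C(n,i), n=11
C(11,3)=165, C(11,4)=330, C(11,5)=462
Sum=957


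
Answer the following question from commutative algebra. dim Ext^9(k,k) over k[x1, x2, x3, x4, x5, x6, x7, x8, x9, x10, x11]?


C(n,i)=C(11,9)=55


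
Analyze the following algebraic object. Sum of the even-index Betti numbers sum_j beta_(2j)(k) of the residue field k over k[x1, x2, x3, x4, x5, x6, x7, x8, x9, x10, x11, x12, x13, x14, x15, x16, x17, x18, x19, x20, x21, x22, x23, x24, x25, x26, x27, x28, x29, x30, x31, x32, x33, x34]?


Koszul resolution: beta_i(k)=C(n,i), n=34
sum_even C(34,i) = 2^(n-1) = 2^33 = 8589934592


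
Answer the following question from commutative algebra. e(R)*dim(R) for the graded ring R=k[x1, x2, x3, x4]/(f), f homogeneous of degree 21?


e(R)=deg(f)=21, dim(R)=4-1=3
e*dim=21*3=63


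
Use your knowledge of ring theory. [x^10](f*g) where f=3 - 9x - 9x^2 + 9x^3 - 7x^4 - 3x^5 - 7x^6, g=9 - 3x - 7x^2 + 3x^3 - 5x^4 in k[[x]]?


[x^10] = sum a_i*b_j, i+j=10
  -7*-5=35
Sum=35


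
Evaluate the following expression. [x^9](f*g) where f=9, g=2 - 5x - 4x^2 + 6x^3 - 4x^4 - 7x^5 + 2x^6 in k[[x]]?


[x^9] = sum a_i*b_j, i+j=9
Sum=0


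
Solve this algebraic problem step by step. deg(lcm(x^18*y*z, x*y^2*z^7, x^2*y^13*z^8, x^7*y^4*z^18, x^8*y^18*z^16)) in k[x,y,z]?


lcm = componentwise max:
x: max(18,1,2,7,8)=18
y: max(1,2,13,4,18)=18
z: max(1,7,8,18,16)=18
Total=18+18+18=54


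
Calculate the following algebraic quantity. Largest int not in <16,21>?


gcd(16,21)=1 => F=ab-a-b=16*21-16-21=336-37=299


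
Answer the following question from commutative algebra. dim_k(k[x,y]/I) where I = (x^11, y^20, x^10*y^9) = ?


k[x,y]/I, I = (x^11, y^20, x^10*y^9)
Rect: 11x20=220. Corner: (11-10)x(20-9)=11.
dim = 220-11 = 209


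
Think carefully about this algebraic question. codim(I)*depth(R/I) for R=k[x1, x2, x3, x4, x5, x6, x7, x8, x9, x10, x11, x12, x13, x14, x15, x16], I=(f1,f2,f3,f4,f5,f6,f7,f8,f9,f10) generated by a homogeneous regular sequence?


codim=10, depth=dim(R/I)=16-10=6
Product=10*6=60


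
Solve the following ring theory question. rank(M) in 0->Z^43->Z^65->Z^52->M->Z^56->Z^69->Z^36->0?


Alt sum=0:
(-1)^0*43 + (-1)^1*65 + (-1)^2*52 + (-1)^3*? + (-1)^4*56 + (-1)^5*69 + (-1)^6*36=0
rank(M)=53


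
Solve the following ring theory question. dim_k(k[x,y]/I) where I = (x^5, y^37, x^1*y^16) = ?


k[x,y]/I, I = (x^5, y^37, x^1*y^16)
Rect: 5x37=185. Corner: (5-1)x(37-16)=84.
dim = 185-84 = 101


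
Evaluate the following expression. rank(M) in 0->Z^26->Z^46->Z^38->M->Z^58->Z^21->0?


Alt sum=0:
(-1)^0*26 + (-1)^1*46 + (-1)^2*38 + (-1)^3*? + (-1)^4*58 + (-1)^5*21=0
rank(M)=55


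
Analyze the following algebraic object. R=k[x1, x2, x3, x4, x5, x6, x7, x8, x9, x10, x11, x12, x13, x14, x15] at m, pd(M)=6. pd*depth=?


pd+depth=15
depth=15-6=9
pd*depth=6*9=54


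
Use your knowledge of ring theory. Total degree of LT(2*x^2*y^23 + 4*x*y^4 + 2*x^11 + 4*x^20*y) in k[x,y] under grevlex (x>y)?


LT: 2*x^2*y^23
deg_x=2, deg_y=23
Total=2+23=25


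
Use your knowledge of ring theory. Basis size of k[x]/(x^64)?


Basis: 1,x,...,x^63
dim=64


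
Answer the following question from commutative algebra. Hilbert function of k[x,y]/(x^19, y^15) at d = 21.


k[x,y], I = (x^19, y^15), d = 21
Need i < 19 and d-i < 15.
Range: 7 <= i <= 18.
H(21) = 12


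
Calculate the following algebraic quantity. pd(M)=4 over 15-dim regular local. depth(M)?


pd+depth=depth(R)=15
depth=15-4=11


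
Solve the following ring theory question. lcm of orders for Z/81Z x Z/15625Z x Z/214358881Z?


Exponent = lcm of the cyclic orders; pairwise coprime => product.
3^4*5^6*11^8=81*15625*214358881=271297958765625


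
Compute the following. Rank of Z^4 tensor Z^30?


rank(M(x)N) = rank(M)*rank(N)
4*30 = 120


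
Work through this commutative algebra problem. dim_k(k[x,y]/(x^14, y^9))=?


Basis: x^i*y^j, i<14, j<9
14*9=126


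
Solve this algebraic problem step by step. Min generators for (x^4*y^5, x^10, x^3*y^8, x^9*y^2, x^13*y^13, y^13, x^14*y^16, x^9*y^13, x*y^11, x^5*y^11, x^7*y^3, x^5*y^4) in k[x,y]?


Remove redundant (divisible by others).
x^9*y^13 redundant.
x^13*y^13 redundant.
x^14*y^16 redundant.
x^5*y^11 redundant.
Min: x^10, x^9*y^2, x^7*y^3, x^5*y^4, x^4*y^5, x^3*y^8, x*y^11, y^13
Count=8


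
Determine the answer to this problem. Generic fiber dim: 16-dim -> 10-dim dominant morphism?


dim(fiber)=dim(X)-dim(Y)=16-10=6


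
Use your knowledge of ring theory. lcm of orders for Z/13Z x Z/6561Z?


Exponent = lcm of the cyclic orders; pairwise coprime => product.
13^1*3^8=13*6561=85293


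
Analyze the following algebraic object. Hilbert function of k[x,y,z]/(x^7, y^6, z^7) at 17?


Need i<7, j<6, k<7 with i+j+k=17.
For each i, j ranges over max(0,17-i-6)..min(5,17-i):
  i=0: j in [11,5] -> 0
  i=1: j in [10,5] -> 0
  i=2: j in [9,5] -> 0
  i=3: j in [8,5] -> 0
  i=4: j in [7,5] -> 0
  i=5: j in [6,5] -> 0
  i=6: j in [5,5] -> 1
H(17) = 0+0+0+0+0+0+1 = 1


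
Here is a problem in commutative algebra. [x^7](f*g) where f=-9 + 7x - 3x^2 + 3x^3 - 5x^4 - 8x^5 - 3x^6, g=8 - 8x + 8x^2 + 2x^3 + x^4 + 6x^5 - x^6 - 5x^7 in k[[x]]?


[x^7] = sum a_i*b_j, i+j=7
  -9*-5=45
  7*-1=-7
  -3*6=-18
  3*1=3
  -5*2=-10
  -8*8=-64
  -3*-8=24
Sum=-27


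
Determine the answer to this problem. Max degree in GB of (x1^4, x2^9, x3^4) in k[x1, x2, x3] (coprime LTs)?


Pure powers, coprime LTs => already GB.
Degrees: 4, 9, 4
Max=9


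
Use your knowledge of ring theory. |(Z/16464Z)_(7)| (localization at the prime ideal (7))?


7-primary part: 16464=7^3*48
Size=7^3=343


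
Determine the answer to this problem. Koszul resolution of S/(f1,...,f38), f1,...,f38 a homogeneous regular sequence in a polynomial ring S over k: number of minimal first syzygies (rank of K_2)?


Regular sequence => Koszul complex is the minimal free resolution.
Syz_1 minimally generated by Koszul relations f_i*e_j - f_j*e_i (i<j): mu(Syz_1) = beta_2 = C(m,2) = m(m-1)/2
m=38
38*37/2 = 703


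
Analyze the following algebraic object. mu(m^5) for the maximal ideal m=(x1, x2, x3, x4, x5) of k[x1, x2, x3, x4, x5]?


Graded Nakayama: mu(m^d) = dim_k (m^d/m^(d+1)) = #degree-5 monomials in 5 vars
C(n+d-1,d)=C(9,5)=126


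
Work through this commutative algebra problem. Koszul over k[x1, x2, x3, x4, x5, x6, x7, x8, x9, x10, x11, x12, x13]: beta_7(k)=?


C(n,i)=C(13,7)=1716


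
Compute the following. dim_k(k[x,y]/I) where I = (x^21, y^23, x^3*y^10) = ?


k[x,y]/I, I = (x^21, y^23, x^3*y^10)
Rect: 21x23=483. Corner: (21-3)x(23-10)=234.
dim = 483-234 = 249


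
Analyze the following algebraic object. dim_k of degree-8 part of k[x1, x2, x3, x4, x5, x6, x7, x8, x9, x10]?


C(d+n-1,n-1)=C(17,9)=24310


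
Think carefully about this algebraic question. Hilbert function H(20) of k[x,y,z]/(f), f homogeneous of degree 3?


C(22,2)-C(19,2)=231-171=60


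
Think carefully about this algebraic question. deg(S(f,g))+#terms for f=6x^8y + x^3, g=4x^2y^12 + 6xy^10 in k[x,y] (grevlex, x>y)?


LT(f)=6x^8y, LT(g)=4x^2y^12
lcm(LM)=x^8y^12
S(f,g) (scaled by 24 to clear denominators) = 4y^11*f - 6x^6*g = -36x^7y^10 + 4x^3y^11
2 terms, deg 17.
17+2=19


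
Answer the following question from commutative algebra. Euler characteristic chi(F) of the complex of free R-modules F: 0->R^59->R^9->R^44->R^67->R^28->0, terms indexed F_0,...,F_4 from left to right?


chi = sum (-1)^i * rank:
(-1)^0*59=59
(-1)^1*9=-9
(-1)^2*44=44
(-1)^3*67=-67
(-1)^4*28=28
chi=55


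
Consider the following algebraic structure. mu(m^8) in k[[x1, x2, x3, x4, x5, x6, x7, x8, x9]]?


C(n+d-1,d)=C(16,8)=12870


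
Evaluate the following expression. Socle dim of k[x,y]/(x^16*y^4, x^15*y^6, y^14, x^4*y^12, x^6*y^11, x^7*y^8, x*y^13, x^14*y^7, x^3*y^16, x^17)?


Socle = ann(m) = span of standard monomials u with x*u, y*u in I (staircase corners).
Redundant generators: x^3*y^16
Minimal generators: x^17, x^16*y^4, x^15*y^6, x^14*y^7, x^7*y^8, x^6*y^11, x^4*y^12, x*y^13, y^14
Corners: y^13, x^3y^12, x^5y^11, x^6y^10, x^13y^7, x^14y^6, x^15y^5, x^16y^3
Socle dim=8


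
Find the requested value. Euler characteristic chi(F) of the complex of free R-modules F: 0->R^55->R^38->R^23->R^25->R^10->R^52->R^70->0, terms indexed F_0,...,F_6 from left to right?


chi = sum (-1)^i * rank:
(-1)^0*55=55
(-1)^1*38=-38
(-1)^2*23=23
(-1)^3*25=-25
(-1)^4*10=10
(-1)^5*52=-52
(-1)^6*70=70
chi=43


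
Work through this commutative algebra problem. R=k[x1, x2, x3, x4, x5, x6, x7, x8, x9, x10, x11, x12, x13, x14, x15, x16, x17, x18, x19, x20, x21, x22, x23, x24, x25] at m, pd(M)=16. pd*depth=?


pd+depth=25
depth=25-16=9
pd*depth=16*9=144


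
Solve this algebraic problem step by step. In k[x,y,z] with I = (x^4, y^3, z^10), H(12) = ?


Need i<4, j<3, k<10 with i+j+k=12.
For each i, j ranges over max(0,12-i-9)..min(2,12-i):
  i=0: j in [3,2] -> 0
  i=1: j in [2,2] -> 1
  i=2: j in [1,2] -> 2
  i=3: j in [0,2] -> 3
H(12) = 0+1+2+3 = 6


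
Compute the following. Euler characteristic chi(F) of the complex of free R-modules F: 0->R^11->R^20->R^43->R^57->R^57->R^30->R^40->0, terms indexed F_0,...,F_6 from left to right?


chi = sum (-1)^i * rank:
(-1)^0*11=11
(-1)^1*20=-20
(-1)^2*43=43
(-1)^3*57=-57
(-1)^4*57=57
(-1)^5*30=-30
(-1)^6*40=40
chi=44


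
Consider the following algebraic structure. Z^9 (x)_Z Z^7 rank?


rank(M(x)N) = rank(M)*rank(N)
9*7 = 63


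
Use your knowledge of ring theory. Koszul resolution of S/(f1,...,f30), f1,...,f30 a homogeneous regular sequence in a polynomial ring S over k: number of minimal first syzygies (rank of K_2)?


Regular sequence => Koszul complex is the minimal free resolution.
Syz_1 minimally generated by Koszul relations f_i*e_j - f_j*e_i (i<j): mu(Syz_1) = beta_2 = C(m,2) = m(m-1)/2
m=30
30*29/2 = 435


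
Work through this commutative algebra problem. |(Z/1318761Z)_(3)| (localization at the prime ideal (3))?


3-primary part: 1318761=3^9*67
Size=3^9=19683


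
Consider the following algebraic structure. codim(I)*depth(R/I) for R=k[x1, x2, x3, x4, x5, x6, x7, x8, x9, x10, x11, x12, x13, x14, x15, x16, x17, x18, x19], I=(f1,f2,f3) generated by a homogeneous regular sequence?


codim=3, depth=dim(R/I)=19-3=16
Product=3*16=48


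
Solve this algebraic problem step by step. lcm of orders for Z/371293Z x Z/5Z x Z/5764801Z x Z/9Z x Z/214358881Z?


Exponent = lcm of the cyclic orders; pairwise coprime => product.
13^5*5^1*7^8*3^2*11^8=371293*5*5764801*9*214358881=20646910570392590468985


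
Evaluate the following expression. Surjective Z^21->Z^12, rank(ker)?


rank(ker) = 21-12 = 9


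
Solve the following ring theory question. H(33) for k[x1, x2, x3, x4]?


C(d+n-1,n-1)=C(36,3)=7140


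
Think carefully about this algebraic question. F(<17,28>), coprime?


gcd(17,28)=1 => F=ab-a-b=17*28-17-28=476-45=431


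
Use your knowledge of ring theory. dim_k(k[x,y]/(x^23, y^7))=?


Basis: x^i*y^j, i<23, j<7
23*7=161


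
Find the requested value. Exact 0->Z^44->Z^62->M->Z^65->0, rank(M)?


Alt sum=0:
(-1)^0*44 + (-1)^1*62 + (-1)^2*? + (-1)^3*65=0
rank(M)=83


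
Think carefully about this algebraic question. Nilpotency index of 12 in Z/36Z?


12^k mod 36:
k=1: 12
k=2: 0
First zero at k = 2


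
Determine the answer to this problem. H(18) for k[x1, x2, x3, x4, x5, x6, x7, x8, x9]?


C(d+n-1,n-1)=C(26,8)=1562275


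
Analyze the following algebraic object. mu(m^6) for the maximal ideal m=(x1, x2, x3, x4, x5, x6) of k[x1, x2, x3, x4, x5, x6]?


Graded Nakayama: mu(m^d) = dim_k (m^d/m^(d+1)) = #degree-6 monomials in 6 vars
C(n+d-1,d)=C(11,6)=462


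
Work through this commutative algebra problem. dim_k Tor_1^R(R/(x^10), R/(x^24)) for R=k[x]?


Tor_1(R/I,R/J)=(I cap J)/IJ=(x^24)/(x^34)
dim=34-24=min(10,24)=10


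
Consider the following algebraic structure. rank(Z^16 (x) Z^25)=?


rank(M(x)N) = rank(M)*rank(N)
16*25 = 400


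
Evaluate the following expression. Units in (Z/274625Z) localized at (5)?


Local ring = Z/125Z.
phi(125) = 5^2*(5-1) = 100


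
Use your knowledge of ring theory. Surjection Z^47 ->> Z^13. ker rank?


rank(ker) = 47-13 = 34


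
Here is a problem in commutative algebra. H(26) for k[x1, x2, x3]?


C(d+n-1,n-1)=C(28,2)=378


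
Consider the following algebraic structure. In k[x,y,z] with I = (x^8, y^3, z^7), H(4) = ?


Need i<8, j<3, k<7 with i+j+k=4.
For each i, j ranges over max(0,4-i-6)..min(2,4-i):
  i=0: j in [0,2] -> 3
  i=1: j in [0,2] -> 3
  i=2: j in [0,2] -> 3
  i=3: j in [0,1] -> 2
  i=4: j in [0,0] -> 1
H(4) = 3+3+3+2+1 = 12


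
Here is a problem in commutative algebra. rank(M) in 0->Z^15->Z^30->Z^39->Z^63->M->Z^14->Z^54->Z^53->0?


Alt sum=0:
(-1)^0*15 + (-1)^1*30 + (-1)^2*39 + (-1)^3*63 + (-1)^4*? + (-1)^5*14 + (-1)^6*54 + (-1)^7*53=0
rank(M)=52


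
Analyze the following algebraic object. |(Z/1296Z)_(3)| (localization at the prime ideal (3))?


3-primary part: 1296=3^4*16
Size=3^4=81


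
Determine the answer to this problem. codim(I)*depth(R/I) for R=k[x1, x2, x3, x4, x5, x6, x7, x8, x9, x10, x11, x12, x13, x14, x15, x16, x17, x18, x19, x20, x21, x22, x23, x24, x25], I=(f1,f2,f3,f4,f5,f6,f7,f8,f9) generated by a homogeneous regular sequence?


codim=9, depth=dim(R/I)=25-9=16
Product=9*16=144


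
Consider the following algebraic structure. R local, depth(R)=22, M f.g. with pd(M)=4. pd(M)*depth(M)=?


pd+depth=22
depth=22-4=18
pd*depth=4*18=72


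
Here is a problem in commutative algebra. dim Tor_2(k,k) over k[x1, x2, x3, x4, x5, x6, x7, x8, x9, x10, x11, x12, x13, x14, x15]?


Koszul: C(n,i)=C(15,2)=105


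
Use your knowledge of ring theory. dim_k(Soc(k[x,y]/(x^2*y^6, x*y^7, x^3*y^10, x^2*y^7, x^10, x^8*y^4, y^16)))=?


Socle = ann(m) = span of standard monomials u with x*u, y*u in I (staircase corners).
Redundant generators: x^2*y^7, x^3*y^10
Minimal generators: x^10, x^8*y^4, x^2*y^6, x*y^7, y^16
Corners: y^15, xy^6, x^7y^5, x^9y^3
Socle dim=4


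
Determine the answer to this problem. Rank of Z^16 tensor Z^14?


rank(M(x)N) = rank(M)*rank(N)
16*14 = 224


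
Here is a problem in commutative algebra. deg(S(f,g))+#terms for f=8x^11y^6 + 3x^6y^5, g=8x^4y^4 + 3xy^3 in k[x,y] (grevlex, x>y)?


LT(f)=8x^11y^6, LT(g)=8x^4y^4
lcm(LM)=x^11y^6
S(f,g) (scaled by 64 to clear denominators) = 8*f - 8x^7y^2*g = -24x^8y^5 + 24x^6y^5
2 terms, deg 13.
13+2=15


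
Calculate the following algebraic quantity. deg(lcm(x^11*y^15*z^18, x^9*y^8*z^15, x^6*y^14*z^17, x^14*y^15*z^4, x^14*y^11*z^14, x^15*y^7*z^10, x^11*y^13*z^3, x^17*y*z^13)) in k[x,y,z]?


lcm = componentwise max:
x: max(11,9,6,14,14,15,11,17)=17
y: max(15,8,14,15,11,7,13,1)=15
z: max(18,15,17,4,14,10,3,13)=18
Total=17+15+18=50


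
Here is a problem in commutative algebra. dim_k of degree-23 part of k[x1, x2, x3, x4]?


C(d+n-1,n-1)=C(26,3)=2600
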